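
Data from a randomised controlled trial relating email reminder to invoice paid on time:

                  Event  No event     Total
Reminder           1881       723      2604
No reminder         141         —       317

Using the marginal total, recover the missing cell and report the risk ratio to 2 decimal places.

1.62

The missing cell is in the unexposed row: 317 − 141 = 176.
So a = 1881, b = 723, c = 141, d = 176.
RR = [a/(a+b)] / [c/(c+d)] = (1881/2604) / (141/317) = 0.72235/0.44479 = 1.62401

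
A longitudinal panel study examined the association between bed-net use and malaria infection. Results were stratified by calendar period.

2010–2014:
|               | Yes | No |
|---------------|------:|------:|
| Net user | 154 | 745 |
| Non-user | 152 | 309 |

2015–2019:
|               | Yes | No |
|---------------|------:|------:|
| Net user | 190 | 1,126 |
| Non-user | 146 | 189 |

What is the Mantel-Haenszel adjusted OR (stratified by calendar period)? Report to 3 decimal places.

OR_MH = Σ(aᵢdᵢ/nᵢ) / Σ(bᵢcᵢ/nᵢ), where nᵢ is the stratum total.
Stratum 1 (2010–2014): n = 1360; a·d/n = 154·309/1360 = 34.9897; b·c/n = 745·152/1360 = 83.2647
Stratum 2 (2015–2019): n = 1651; a·d/n = 190·189/1651 = 21.7505; b·c/n = 1126·146/1651 = 99.5736
OR_MH = (34.9897 + 21.7505) / (83.2647 + 99.5736) = 56.7402 / 182.8383 = 0.31033

0.310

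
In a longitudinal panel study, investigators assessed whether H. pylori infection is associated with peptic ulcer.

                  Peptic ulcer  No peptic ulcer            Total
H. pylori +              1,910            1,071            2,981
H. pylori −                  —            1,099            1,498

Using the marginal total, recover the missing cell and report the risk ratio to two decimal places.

The missing cell is in the unexposed row: 1498 − 1099 = 399.
So a = 1910, b = 1071, c = 399, d = 1099.
RR = [a/(a+b)] / [c/(c+d)] = (1910/2981) / (399/1498) = 0.64072/0.26636 = 2.40553

2.41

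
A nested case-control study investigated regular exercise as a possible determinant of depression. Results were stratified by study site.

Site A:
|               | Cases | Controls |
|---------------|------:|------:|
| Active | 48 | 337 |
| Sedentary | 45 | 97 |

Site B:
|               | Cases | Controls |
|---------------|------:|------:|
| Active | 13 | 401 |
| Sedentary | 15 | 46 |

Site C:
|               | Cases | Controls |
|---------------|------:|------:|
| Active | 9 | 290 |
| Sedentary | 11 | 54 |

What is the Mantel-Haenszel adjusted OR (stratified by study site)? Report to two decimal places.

OR_MH = Σ(aᵢdᵢ/nᵢ) / Σ(bᵢcᵢ/nᵢ), where nᵢ is the stratum total.
Stratum 1 (Site A): n = 527; a·d/n = 48·97/527 = 8.8349; b·c/n = 337·45/527 = 28.7761
Stratum 2 (Site B): n = 475; a·d/n = 13·46/475 = 1.2589; b·c/n = 401·15/475 = 12.6632
Stratum 3 (Site C): n = 364; a·d/n = 9·54/364 = 1.3352; b·c/n = 290·11/364 = 8.7637
OR_MH = (8.8349 + 1.2589 + 1.3352) / (28.7761 + 12.6632 + 8.7637) = 11.4290 / 50.2030 = 0.22766

0.23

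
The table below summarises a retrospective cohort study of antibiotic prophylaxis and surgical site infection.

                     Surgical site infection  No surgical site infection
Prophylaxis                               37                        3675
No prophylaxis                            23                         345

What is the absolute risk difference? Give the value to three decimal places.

Cells: a = 37, b = 3675, c = 23, d = 345.
Risk in exposed = 37/3712 = 0.009968; risk in unexposed = 23/368 = 0.062500.
Risk difference = 0.009968 − 0.062500 = -0.052532

-0.053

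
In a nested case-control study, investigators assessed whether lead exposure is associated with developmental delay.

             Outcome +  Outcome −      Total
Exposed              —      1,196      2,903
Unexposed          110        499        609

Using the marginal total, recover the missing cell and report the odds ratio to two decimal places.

6.47

The missing cell is in the exposed row: 2903 − 1196 = 1707.
So a = 1707, b = 1196, c = 110, d = 499.
OR = (a·d)/(b·c) = (1707 × 499) / (1196 × 110) = 851793 / 131560 = 6.47456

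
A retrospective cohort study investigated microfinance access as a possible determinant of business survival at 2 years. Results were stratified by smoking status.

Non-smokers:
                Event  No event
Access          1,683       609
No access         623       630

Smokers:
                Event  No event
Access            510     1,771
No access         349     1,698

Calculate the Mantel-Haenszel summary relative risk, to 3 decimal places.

RR_MH = Σ(aᵢ·n₀ᵢ/nᵢ) / Σ(cᵢ·n₁ᵢ/nᵢ), with n₁ᵢ = aᵢ+bᵢ (exposed), n₀ᵢ = cᵢ+dᵢ (unexposed), nᵢ = n₁ᵢ+n₀ᵢ.
Stratum 1 (Non-smokers): n₁ = 2292, n₀ = 1253, n = 3545; a·n₀/n = 1683·1253/3545 = 594.8657; c·n₁/n = 623·2292/3545 = 402.7972
Stratum 2 (Smokers): n₁ = 2281, n₀ = 2047, n = 4328; a·n₀/n = 510·2047/4328 = 241.2130; c·n₁/n = 349·2281/4328 = 183.9346
RR_MH = (594.8657 + 241.2130) / (402.7972 + 183.9346) = 836.0788 / 586.7318 = 1.42498

1.425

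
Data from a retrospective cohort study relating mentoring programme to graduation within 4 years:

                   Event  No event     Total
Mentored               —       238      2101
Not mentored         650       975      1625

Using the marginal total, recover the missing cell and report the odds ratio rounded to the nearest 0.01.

11.74

The missing cell is in the exposed row: 2101 − 238 = 1863.
So a = 1863, b = 238, c = 650, d = 975.
OR = (a·d)/(b·c) = (1863 × 975) / (238 × 650) = 1816425 / 154700 = 11.74160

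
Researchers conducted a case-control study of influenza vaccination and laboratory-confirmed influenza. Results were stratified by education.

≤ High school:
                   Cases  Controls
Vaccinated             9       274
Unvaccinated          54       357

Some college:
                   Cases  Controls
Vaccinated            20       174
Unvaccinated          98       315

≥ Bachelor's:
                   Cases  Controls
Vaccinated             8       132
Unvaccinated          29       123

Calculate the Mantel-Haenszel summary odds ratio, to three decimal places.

0.294

OR_MH = Σ(aᵢdᵢ/nᵢ) / Σ(bᵢcᵢ/nᵢ), where nᵢ is the stratum total.
Stratum 1 (≤ High school): n = 694; a·d/n = 9·357/694 = 4.6297; b·c/n = 274·54/694 = 21.3199
Stratum 2 (Some college): n = 607; a·d/n = 20·315/607 = 10.3789; b·c/n = 174·98/607 = 28.0923
Stratum 3 (≥ Bachelor's): n = 292; a·d/n = 8·123/292 = 3.3699; b·c/n = 132·29/292 = 13.1096
OR_MH = (4.6297 + 10.3789 + 3.3699) / (21.3199 + 28.0923 + 13.1096) = 18.3785 / 62.5217 = 0.29395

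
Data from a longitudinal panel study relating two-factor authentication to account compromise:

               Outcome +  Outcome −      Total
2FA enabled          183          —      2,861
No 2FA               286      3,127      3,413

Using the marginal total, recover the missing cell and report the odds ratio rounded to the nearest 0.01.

0.75

The missing cell is in the exposed row: 2861 − 183 = 2678.
So a = 183, b = 2678, c = 286, d = 3127.
OR = (a·d)/(b·c) = (183 × 3127) / (2678 × 286) = 572241 / 765908 = 0.74714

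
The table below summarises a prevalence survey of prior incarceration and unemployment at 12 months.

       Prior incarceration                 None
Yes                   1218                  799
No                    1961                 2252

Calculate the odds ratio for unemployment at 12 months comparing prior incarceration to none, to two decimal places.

Reading the table with exposure as columns: a = 1218 (Prior incarceration, case), b = 1961 (Prior incarceration, non-case), c = 799 (None, case), d = 2252.
OR = (a·d)/(b·c) = (1218 × 2252) / (1961 × 799) = 2742936 / 1566839 = 1.75062
The odds of unemployment at 12 months are about 1.75 times as high in the prior incarceration group.

1.75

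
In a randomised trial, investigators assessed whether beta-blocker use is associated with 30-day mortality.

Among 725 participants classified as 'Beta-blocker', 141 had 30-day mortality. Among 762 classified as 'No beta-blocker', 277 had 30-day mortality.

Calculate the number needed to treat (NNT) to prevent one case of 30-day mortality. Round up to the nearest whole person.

6

Risk in treated group = 141/725 = 0.19448; risk in control = 277/762 = 0.36352.
Absolute risk reduction = 0.36352 − 0.19448 = 0.16903
NNT = 1 / ARR = 1 / 0.16903 = 5.916 → round up → 6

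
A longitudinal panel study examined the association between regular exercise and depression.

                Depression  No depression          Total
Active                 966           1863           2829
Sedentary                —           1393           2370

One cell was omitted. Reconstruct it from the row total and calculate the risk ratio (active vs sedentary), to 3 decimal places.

0.828

The missing cell is in the unexposed row: 2370 − 1393 = 977.
So a = 966, b = 1863, c = 977, d = 1393.
RR = [a/(a+b)] / [c/(c+d)] = (966/2829) / (977/2370) = 0.34146/0.41224 = 0.82832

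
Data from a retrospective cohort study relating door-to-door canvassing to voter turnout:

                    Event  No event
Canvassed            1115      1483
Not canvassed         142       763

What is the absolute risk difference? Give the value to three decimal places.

Cells: a = 1115, b = 1483, c = 142, d = 763.
Risk in exposed = 1115/2598 = 0.429176; risk in unexposed = 142/905 = 0.156906.
Risk difference = 0.429176 − 0.156906 = 0.272270

0.272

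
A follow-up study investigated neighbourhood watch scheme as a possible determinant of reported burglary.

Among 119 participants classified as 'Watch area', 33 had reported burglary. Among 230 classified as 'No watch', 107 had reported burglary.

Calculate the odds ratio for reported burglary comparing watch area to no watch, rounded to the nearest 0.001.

0.441

From the description: a = 33, b = 86, c = 107, d = 123.
OR = (a·d)/(b·c) = (33 × 123) / (86 × 107) = 4059 / 9202 = 0.44110
Exposure is associated with lower odds of reported burglary (OR = 0.44 < 1).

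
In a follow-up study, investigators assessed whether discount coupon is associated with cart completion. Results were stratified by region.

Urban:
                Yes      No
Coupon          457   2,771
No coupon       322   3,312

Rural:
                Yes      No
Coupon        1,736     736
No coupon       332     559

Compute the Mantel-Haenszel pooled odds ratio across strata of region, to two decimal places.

OR_MH = Σ(aᵢdᵢ/nᵢ) / Σ(bᵢcᵢ/nᵢ), where nᵢ is the stratum total.
Stratum 1 (Urban): n = 6862; a·d/n = 457·3312/6862 = 220.5748; b·c/n = 2771·322/6862 = 130.0294
Stratum 2 (Rural): n = 3363; a·d/n = 1736·559/3363 = 288.5590; b·c/n = 736·332/3363 = 72.6589
OR_MH = (220.5748 + 288.5590) / (130.0294 + 72.6589) = 509.1338 / 202.6884 = 2.51190

2.51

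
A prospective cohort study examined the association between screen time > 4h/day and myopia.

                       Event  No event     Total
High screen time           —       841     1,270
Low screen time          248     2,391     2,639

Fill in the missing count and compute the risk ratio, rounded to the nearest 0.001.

3.595

The missing cell is in the exposed row: 1270 − 841 = 429.
So a = 429, b = 841, c = 248, d = 2391.
RR = [a/(a+b)] / [c/(c+d)] = (429/1270) / (248/2639) = 0.33780/0.09397 = 3.59452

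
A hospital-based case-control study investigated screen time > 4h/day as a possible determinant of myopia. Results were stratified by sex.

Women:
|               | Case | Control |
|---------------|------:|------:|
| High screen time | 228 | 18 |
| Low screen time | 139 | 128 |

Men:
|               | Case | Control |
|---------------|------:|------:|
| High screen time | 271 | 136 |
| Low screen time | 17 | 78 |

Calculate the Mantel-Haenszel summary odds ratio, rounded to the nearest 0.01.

OR_MH = Σ(aᵢdᵢ/nᵢ) / Σ(bᵢcᵢ/nᵢ), where nᵢ is the stratum total.
Stratum 1 (Women): n = 513; a·d/n = 228·128/513 = 56.8889; b·c/n = 18·139/513 = 4.8772
Stratum 2 (Men): n = 502; a·d/n = 271·78/502 = 42.1076; b·c/n = 136·17/502 = 4.6056
OR_MH = (56.8889 + 42.1076) / (4.8772 + 4.6056) = 98.9965 / 9.4828 = 10.43961

10.44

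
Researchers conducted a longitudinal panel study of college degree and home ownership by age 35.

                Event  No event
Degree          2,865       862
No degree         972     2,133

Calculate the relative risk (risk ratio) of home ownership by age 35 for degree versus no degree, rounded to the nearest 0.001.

Cells: a = 2865, b = 862, c = 972, d = 2133.
Risk in exposed = 2865/3727 = 0.76871; risk in unexposed = 972/3105 = 0.31304.
RR = 0.76871 / 0.31304 = 2.45562
The risk among the exposed is 2.46 times that among the unexposed.

2.456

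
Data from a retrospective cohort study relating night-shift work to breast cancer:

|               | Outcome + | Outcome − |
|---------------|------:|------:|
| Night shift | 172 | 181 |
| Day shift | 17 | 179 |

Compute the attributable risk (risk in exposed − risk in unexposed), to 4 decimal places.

0.4005

Cells: a = 172, b = 181, c = 17, d = 179.
Risk in exposed = 172/353 = 0.487252; risk in unexposed = 17/196 = 0.086735.
Risk difference = 0.487252 − 0.086735 = 0.400517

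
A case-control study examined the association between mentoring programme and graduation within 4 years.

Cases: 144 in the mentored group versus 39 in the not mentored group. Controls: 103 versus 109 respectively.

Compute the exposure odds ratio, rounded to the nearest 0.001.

From the description: a = 144, b = 103, c = 39, d = 109.
OR = (a·d)/(b·c) = (144 × 109) / (103 × 39) = 15696 / 4017 = 3.90739
The odds of graduation within 4 years are about 3.91 times as high in the mentored group.

3.907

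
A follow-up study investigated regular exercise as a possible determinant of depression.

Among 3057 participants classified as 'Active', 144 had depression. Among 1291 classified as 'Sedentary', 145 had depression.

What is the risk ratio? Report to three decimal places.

From the description: a = 144, b = 2913, c = 145, d = 1146.
Risk in exposed = 144/3057 = 0.04711; risk in unexposed = 145/1291 = 0.11232.
RR = 0.04711 / 0.11232 = 0.41940
The risk is 58% lower among the exposed than among the unexposed.

0.419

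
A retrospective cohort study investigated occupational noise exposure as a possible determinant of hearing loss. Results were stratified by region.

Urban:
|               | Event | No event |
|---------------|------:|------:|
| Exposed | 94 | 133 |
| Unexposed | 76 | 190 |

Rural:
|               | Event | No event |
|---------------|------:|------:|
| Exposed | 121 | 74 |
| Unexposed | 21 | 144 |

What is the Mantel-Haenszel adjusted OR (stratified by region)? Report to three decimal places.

OR_MH = Σ(aᵢdᵢ/nᵢ) / Σ(bᵢcᵢ/nᵢ), where nᵢ is the stratum total.
Stratum 1 (Urban): n = 493; a·d/n = 94·190/493 = 36.2272; b·c/n = 133·76/493 = 20.5030
Stratum 2 (Rural): n = 360; a·d/n = 121·144/360 = 48.4000; b·c/n = 74·21/360 = 4.3167
OR_MH = (36.2272 + 48.4000) / (20.5030 + 4.3167) = 84.6272 / 24.8197 = 3.40968

3.410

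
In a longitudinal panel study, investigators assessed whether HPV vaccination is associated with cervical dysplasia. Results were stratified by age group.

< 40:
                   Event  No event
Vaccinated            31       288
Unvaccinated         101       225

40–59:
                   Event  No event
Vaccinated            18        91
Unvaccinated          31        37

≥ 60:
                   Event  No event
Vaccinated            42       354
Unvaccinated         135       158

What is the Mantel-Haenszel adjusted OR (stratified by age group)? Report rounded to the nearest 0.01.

0.19

OR_MH = Σ(aᵢdᵢ/nᵢ) / Σ(bᵢcᵢ/nᵢ), where nᵢ is the stratum total.
Stratum 1 (< 40): n = 645; a·d/n = 31·225/645 = 10.8140; b·c/n = 288·101/645 = 45.0977
Stratum 2 (40–59): n = 177; a·d/n = 18·37/177 = 3.7627; b·c/n = 91·31/177 = 15.9379
Stratum 3 (≥ 60): n = 689; a·d/n = 42·158/689 = 9.6313; b·c/n = 354·135/689 = 69.3614
OR_MH = (10.8140 + 3.7627 + 9.6313) / (45.0977 + 15.9379 + 69.3614) = 24.2080 / 130.3969 = 0.18565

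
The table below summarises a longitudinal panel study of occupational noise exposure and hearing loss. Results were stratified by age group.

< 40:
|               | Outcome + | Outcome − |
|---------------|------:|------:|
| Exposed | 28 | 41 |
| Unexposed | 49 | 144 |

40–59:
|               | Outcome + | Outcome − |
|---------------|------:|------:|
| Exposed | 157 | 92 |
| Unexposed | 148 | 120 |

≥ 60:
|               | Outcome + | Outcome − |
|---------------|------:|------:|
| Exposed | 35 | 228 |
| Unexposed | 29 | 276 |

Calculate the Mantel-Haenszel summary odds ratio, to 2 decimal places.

1.51

OR_MH = Σ(aᵢdᵢ/nᵢ) / Σ(bᵢcᵢ/nᵢ), where nᵢ is the stratum total.
Stratum 1 (< 40): n = 262; a·d/n = 28·144/262 = 15.3893; b·c/n = 41·49/262 = 7.6679
Stratum 2 (40–59): n = 517; a·d/n = 157·120/517 = 36.4410; b·c/n = 92·148/517 = 26.3366
Stratum 3 (≥ 60): n = 568; a·d/n = 35·276/568 = 17.0070; b·c/n = 228·29/568 = 11.6408
OR_MH = (15.3893 + 36.4410 + 17.0070) / (7.6679 + 26.3366 + 11.6408) = 68.8374 / 45.6453 = 1.50809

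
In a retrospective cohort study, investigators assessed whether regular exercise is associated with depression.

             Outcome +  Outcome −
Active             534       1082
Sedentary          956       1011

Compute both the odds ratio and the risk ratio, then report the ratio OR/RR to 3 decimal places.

0.768

Cells: a = 534, b = 1082, c = 956, d = 1011.
OR = (534·1011)/(1082·956) = 539874/1034392 = 0.52192
Risk in exposed = 534/1616 = 0.33045; risk in unexposed = 956/1967 = 0.48602; RR = 0.67990
OR/RR = 0.52192 / 0.67990 = 0.76765
The outcome is not rare, so the OR lies further from 1 than the RR.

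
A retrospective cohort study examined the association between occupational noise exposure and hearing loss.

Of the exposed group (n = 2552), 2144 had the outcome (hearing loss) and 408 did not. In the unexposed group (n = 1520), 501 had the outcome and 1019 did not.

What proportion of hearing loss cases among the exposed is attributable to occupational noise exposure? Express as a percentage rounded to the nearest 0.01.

60.77

From the description: a = 2144, b = 408, c = 501, d = 1019.
Risk in exposed = 2144/2552 = 0.84013; risk in unexposed = 501/1520 = 0.32961.
RR = 0.84013/0.32961 = 2.54888
AR% = (RR − 1)/RR × 100 = (2.54888 − 1)/2.54888 × 100 = 60.7671%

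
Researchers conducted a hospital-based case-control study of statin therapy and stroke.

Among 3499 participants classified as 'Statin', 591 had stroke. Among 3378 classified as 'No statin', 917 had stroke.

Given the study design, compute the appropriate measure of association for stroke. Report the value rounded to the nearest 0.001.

From the description: a = 591, b = 2908, c = 917, d = 2461.
This is a hospital-based case-control study: participants were sampled on outcome status, so risks in the source population cannot be estimated directly — relative risk is not valid here. The odds ratio is the appropriate measure.
OR = (a·d)/(b·c) = (591 × 2461) / (2908 × 917) = 1454451 / 2666636 = 0.54543

0.545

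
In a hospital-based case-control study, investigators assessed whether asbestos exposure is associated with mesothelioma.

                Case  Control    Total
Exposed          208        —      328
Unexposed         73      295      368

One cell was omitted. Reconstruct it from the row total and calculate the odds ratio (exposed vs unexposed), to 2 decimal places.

7.00

The missing cell is in the exposed row: 328 − 208 = 120.
So a = 208, b = 120, c = 73, d = 295.
OR = (a·d)/(b·c) = (208 × 295) / (120 × 73) = 61360 / 8760 = 7.00457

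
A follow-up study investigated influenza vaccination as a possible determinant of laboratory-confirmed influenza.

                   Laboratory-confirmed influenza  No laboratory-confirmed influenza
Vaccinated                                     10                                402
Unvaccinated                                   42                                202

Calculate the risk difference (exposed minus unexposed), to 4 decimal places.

-0.1479

Cells: a = 10, b = 402, c = 42, d = 202.
Risk in exposed = 10/412 = 0.024272; risk in unexposed = 42/244 = 0.172131.
Risk difference = 0.024272 − 0.172131 = -0.147859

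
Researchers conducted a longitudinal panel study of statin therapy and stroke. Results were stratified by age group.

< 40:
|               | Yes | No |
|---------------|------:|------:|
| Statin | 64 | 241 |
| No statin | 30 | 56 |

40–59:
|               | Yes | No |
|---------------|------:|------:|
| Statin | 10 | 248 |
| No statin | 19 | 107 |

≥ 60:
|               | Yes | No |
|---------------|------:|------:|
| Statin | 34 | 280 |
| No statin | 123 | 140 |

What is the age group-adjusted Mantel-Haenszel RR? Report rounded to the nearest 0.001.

0.319

RR_MH = Σ(aᵢ·n₀ᵢ/nᵢ) / Σ(cᵢ·n₁ᵢ/nᵢ), with n₁ᵢ = aᵢ+bᵢ (exposed), n₀ᵢ = cᵢ+dᵢ (unexposed), nᵢ = n₁ᵢ+n₀ᵢ.
Stratum 1 (< 40): n₁ = 305, n₀ = 86, n = 391; a·n₀/n = 64·86/391 = 14.0767; c·n₁/n = 30·305/391 = 23.4015
Stratum 2 (40–59): n₁ = 258, n₀ = 126, n = 384; a·n₀/n = 10·126/384 = 3.2812; c·n₁/n = 19·258/384 = 12.7656
Stratum 3 (≥ 60): n₁ = 314, n₀ = 263, n = 577; a·n₀/n = 34·263/577 = 15.4974; c·n₁/n = 123·314/577 = 66.9359
RR_MH = (14.0767 + 3.2812 + 15.4974) / (23.4015 + 12.7656 + 66.9359) = 32.8554 / 103.1030 = 0.31867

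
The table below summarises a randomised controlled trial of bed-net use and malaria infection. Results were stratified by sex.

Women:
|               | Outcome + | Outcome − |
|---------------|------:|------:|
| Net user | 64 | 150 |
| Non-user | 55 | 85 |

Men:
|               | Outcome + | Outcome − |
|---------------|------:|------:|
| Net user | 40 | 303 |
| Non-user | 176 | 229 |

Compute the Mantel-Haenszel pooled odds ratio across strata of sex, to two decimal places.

0.29

OR_MH = Σ(aᵢdᵢ/nᵢ) / Σ(bᵢcᵢ/nᵢ), where nᵢ is the stratum total.
Stratum 1 (Women): n = 354; a·d/n = 64·85/354 = 15.3672; b·c/n = 150·55/354 = 23.3051
Stratum 2 (Men): n = 748; a·d/n = 40·229/748 = 12.2460; b·c/n = 303·176/748 = 71.2941
OR_MH = (15.3672 + 12.2460) / (23.3051 + 71.2941) = 27.6132 / 94.5992 = 0.29190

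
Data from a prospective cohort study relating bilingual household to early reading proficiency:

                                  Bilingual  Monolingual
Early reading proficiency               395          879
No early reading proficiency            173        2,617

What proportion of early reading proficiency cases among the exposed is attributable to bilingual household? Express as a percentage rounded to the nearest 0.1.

63.8

Reading the table with exposure as columns: a = 395 (Bilingual, case), b = 173 (Bilingual, non-case), c = 879 (Monolingual, case), d = 2617.
Risk in exposed = 395/568 = 0.69542; risk in unexposed = 879/3496 = 0.25143.
RR = 0.69542/0.25143 = 2.76587
AR% = (RR − 1)/RR × 100 = (2.76587 − 1)/2.76587 × 100 = 63.8450%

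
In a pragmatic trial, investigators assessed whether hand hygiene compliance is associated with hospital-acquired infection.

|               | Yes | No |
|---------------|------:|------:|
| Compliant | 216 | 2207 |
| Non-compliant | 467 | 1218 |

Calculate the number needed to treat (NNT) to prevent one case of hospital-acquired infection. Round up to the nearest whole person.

6

Risk in treated group = 216/2423 = 0.08915; risk in control = 467/1685 = 0.27715.
Absolute risk reduction = 0.27715 − 0.08915 = 0.18801
NNT = 1 / ARR = 1 / 0.18801 = 5.319 → round up → 6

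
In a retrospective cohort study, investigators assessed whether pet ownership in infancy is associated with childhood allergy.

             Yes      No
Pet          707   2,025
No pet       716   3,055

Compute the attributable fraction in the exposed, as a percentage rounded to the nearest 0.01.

26.63

Cells: a = 707, b = 2025, c = 716, d = 3055.
Risk in exposed = 707/2732 = 0.25878; risk in unexposed = 716/3771 = 0.18987.
RR = 0.25878/0.18987 = 1.36296
AR% = (RR − 1)/RR × 100 = (1.36296 − 1)/1.36296 × 100 = 26.6301%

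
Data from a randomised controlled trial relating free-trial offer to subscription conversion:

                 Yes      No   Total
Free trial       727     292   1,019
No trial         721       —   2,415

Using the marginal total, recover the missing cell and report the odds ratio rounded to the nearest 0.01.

5.85

The missing cell is in the unexposed row: 2415 − 721 = 1694.
So a = 727, b = 292, c = 721, d = 1694.
OR = (a·d)/(b·c) = (727 × 1694) / (292 × 721) = 1231538 / 210532 = 5.84965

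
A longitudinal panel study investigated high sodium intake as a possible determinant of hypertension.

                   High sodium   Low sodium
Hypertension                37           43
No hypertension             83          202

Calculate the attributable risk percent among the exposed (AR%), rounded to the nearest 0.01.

Reading the table with exposure as columns: a = 37 (High sodium, case), b = 83 (High sodium, non-case), c = 43 (Low sodium, case), d = 202.
Risk in exposed = 37/120 = 0.30833; risk in unexposed = 43/245 = 0.17551.
RR = 0.30833/0.17551 = 1.75678
AR% = (RR − 1)/RR × 100 = (1.75678 − 1)/1.75678 × 100 = 43.0778%

43.08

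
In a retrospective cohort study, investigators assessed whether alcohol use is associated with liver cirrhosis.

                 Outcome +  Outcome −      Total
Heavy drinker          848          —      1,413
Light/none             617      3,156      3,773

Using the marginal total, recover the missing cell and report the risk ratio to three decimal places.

3.670

The missing cell is in the exposed row: 1413 − 848 = 565.
So a = 848, b = 565, c = 617, d = 3156.
RR = [a/(a+b)] / [c/(c+d)] = (848/1413) / (617/3773) = 0.60014/0.16353 = 3.66991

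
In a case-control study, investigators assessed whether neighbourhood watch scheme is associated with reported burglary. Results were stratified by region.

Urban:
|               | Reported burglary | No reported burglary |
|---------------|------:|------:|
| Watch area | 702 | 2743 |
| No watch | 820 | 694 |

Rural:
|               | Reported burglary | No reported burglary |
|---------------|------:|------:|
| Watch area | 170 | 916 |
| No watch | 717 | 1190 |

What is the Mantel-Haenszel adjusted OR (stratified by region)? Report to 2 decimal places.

0.25

OR_MH = Σ(aᵢdᵢ/nᵢ) / Σ(bᵢcᵢ/nᵢ), where nᵢ is the stratum total.
Stratum 1 (Urban): n = 4959; a·d/n = 702·694/4959 = 98.2432; b·c/n = 2743·820/4959 = 453.5713
Stratum 2 (Rural): n = 2993; a·d/n = 170·1190/2993 = 67.5910; b·c/n = 916·717/2993 = 219.4360
OR_MH = (98.2432 + 67.5910) / (453.5713 + 219.4360) = 165.8342 / 673.0073 = 0.24641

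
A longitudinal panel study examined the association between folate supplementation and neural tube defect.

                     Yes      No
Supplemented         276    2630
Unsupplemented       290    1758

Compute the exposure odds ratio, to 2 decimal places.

Cells: a = 276, b = 2630, c = 290, d = 1758.
OR = (a·d)/(b·c) = (276 × 1758) / (2630 × 290) = 485208 / 762700 = 0.63617
Exposure is associated with lower odds of neural tube defect (OR = 0.64 < 1).

0.64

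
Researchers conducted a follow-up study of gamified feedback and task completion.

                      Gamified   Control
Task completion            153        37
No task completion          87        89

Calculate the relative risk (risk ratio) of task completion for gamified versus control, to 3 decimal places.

Reading the table with exposure as columns: a = 153 (Gamified, case), b = 87 (Gamified, non-case), c = 37 (Control, case), d = 89.
Risk in exposed = 153/240 = 0.63750; risk in unexposed = 37/126 = 0.29365.
RR = 0.63750 / 0.29365 = 2.17095
The risk among the exposed is 2.17 times that among the unexposed.

2.171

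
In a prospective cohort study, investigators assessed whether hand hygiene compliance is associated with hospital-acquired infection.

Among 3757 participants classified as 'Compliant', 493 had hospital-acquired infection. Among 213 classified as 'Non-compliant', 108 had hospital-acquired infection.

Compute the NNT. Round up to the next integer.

Risk in treated group = 493/3757 = 0.13122; risk in control = 108/213 = 0.50704.
Absolute risk reduction = 0.50704 − 0.13122 = 0.37582
NNT = 1 / ARR = 1 / 0.37582 = 2.661 → round up → 3

3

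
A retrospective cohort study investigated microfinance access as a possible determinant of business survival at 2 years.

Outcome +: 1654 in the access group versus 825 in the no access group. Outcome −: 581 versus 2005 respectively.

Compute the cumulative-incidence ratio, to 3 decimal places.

2.539

From the description: a = 1654, b = 581, c = 825, d = 2005.
Risk in exposed = 1654/2235 = 0.74004; risk in unexposed = 825/2830 = 0.29152.
RR = 0.74004 / 0.29152 = 2.53858
The risk among the exposed is 2.54 times that among the unexposed.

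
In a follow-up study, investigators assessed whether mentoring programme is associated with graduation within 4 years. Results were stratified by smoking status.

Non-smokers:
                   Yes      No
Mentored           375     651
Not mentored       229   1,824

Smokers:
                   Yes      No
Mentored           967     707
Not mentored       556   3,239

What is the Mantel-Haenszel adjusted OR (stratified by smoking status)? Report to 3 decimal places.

6.608

OR_MH = Σ(aᵢdᵢ/nᵢ) / Σ(bᵢcᵢ/nᵢ), where nᵢ is the stratum total.
Stratum 1 (Non-smokers): n = 3079; a·d/n = 375·1824/3079 = 222.1500; b·c/n = 651·229/3079 = 48.4180
Stratum 2 (Smokers): n = 5469; a·d/n = 967·3239/5469 = 572.7031; b·c/n = 707·556/5469 = 71.8764
OR_MH = (222.1500 + 572.7031) / (48.4180 + 71.8764) = 794.8531 / 120.2944 = 6.60757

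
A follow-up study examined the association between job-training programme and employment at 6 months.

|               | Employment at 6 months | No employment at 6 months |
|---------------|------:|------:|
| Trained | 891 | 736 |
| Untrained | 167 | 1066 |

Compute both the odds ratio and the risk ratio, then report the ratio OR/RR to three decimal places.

Cells: a = 891, b = 736, c = 167, d = 1066.
OR = (891·1066)/(736·167) = 949806/122912 = 7.72753
Risk in exposed = 891/1627 = 0.54763; risk in unexposed = 167/1233 = 0.13544; RR = 4.04331
OR/RR = 7.72753 / 4.04331 = 1.91119
The outcome is not rare, so the OR lies further from 1 than the RR.

1.911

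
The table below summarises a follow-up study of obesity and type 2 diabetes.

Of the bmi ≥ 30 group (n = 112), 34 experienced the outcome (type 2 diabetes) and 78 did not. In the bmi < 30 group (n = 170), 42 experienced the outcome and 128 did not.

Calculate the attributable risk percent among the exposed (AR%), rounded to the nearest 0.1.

18.6

From the description: a = 34, b = 78, c = 42, d = 128.
Risk in exposed = 34/112 = 0.30357; risk in unexposed = 42/170 = 0.24706.
RR = 0.30357/0.24706 = 1.22874
AR% = (RR − 1)/RR × 100 = (1.22874 − 1)/1.22874 × 100 = 18.6159%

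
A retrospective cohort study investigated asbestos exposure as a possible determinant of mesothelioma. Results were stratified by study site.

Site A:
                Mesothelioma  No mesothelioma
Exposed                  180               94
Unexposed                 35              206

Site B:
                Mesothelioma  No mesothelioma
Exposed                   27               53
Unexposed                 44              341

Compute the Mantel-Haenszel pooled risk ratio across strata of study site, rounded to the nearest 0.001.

4.070

RR_MH = Σ(aᵢ·n₀ᵢ/nᵢ) / Σ(cᵢ·n₁ᵢ/nᵢ), with n₁ᵢ = aᵢ+bᵢ (exposed), n₀ᵢ = cᵢ+dᵢ (unexposed), nᵢ = n₁ᵢ+n₀ᵢ.
Stratum 1 (Site A): n₁ = 274, n₀ = 241, n = 515; a·n₀/n = 180·241/515 = 84.2330; c·n₁/n = 35·274/515 = 18.6214
Stratum 2 (Site B): n₁ = 80, n₀ = 385, n = 465; a·n₀/n = 27·385/465 = 22.3548; c·n₁/n = 44·80/465 = 7.5699
RR_MH = (84.2330 + 22.3548) / (18.6214 + 7.5699) = 106.5878 / 26.1913 = 4.06960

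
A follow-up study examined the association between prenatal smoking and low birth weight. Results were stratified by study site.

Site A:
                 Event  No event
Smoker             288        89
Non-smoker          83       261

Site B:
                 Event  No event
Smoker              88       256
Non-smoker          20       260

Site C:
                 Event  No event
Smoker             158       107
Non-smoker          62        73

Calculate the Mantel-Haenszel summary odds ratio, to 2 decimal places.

OR_MH = Σ(aᵢdᵢ/nᵢ) / Σ(bᵢcᵢ/nᵢ), where nᵢ is the stratum total.
Stratum 1 (Site A): n = 721; a·d/n = 288·261/721 = 104.2552; b·c/n = 89·83/721 = 10.2455
Stratum 2 (Site B): n = 624; a·d/n = 88·260/624 = 36.6667; b·c/n = 256·20/624 = 8.2051
Stratum 3 (Site C): n = 400; a·d/n = 158·73/400 = 28.8350; b·c/n = 107·62/400 = 16.5850
OR_MH = (104.2552 + 36.6667 + 28.8350) / (10.2455 + 8.2051 + 16.5850) = 169.7569 / 35.0356 = 4.84527

4.85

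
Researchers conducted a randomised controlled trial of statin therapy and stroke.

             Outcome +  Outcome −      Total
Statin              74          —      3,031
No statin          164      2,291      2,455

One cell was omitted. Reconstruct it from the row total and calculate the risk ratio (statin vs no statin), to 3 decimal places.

The missing cell is in the exposed row: 3031 − 74 = 2957.
So a = 74, b = 2957, c = 164, d = 2291.
RR = [a/(a+b)] / [c/(c+d)] = (74/3031) / (164/2455) = 0.02441/0.06680 = 0.36547

0.365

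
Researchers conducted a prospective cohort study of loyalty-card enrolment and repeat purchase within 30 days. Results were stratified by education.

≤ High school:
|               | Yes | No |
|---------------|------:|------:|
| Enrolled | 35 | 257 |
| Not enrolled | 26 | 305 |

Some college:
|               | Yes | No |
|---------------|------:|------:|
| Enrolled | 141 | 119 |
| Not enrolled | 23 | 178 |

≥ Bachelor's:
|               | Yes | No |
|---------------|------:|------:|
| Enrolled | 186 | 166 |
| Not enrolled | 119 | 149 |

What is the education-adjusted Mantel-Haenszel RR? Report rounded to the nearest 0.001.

1.731

RR_MH = Σ(aᵢ·n₀ᵢ/nᵢ) / Σ(cᵢ·n₁ᵢ/nᵢ), with n₁ᵢ = aᵢ+bᵢ (exposed), n₀ᵢ = cᵢ+dᵢ (unexposed), nᵢ = n₁ᵢ+n₀ᵢ.
Stratum 1 (≤ High school): n₁ = 292, n₀ = 331, n = 623; a·n₀/n = 35·331/623 = 18.5955; c·n₁/n = 26·292/623 = 12.1862
Stratum 2 (Some college): n₁ = 260, n₀ = 201, n = 461; a·n₀/n = 141·201/461 = 61.4772; c·n₁/n = 23·260/461 = 12.9718
Stratum 3 (≥ Bachelor's): n₁ = 352, n₀ = 268, n = 620; a·n₀/n = 186·268/620 = 80.4000; c·n₁/n = 119·352/620 = 67.5613
RR_MH = (18.5955 + 61.4772 + 80.4000) / (12.1862 + 12.9718 + 67.5613) = 160.4727 / 92.7193 = 1.73074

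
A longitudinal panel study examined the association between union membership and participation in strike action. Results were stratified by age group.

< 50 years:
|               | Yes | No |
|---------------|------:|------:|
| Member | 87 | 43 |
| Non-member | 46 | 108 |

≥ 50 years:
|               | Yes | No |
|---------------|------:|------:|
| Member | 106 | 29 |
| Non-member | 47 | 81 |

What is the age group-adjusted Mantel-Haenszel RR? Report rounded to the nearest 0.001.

RR_MH = Σ(aᵢ·n₀ᵢ/nᵢ) / Σ(cᵢ·n₁ᵢ/nᵢ), with n₁ᵢ = aᵢ+bᵢ (exposed), n₀ᵢ = cᵢ+dᵢ (unexposed), nᵢ = n₁ᵢ+n₀ᵢ.
Stratum 1 (< 50 years): n₁ = 130, n₀ = 154, n = 284; a·n₀/n = 87·154/284 = 47.1761; c·n₁/n = 46·130/284 = 21.0563
Stratum 2 (≥ 50 years): n₁ = 135, n₀ = 128, n = 263; a·n₀/n = 106·128/263 = 51.5894; c·n₁/n = 47·135/263 = 24.1255
RR_MH = (47.1761 + 51.5894) / (21.0563 + 24.1255) = 98.7654 / 45.1818 = 2.18595

2.186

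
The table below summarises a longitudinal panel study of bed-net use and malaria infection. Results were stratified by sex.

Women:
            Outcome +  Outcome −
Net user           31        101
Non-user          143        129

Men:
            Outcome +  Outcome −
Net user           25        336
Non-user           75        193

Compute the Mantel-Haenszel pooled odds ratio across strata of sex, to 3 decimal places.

OR_MH = Σ(aᵢdᵢ/nᵢ) / Σ(bᵢcᵢ/nᵢ), where nᵢ is the stratum total.
Stratum 1 (Women): n = 404; a·d/n = 31·129/404 = 9.8985; b·c/n = 101·143/404 = 35.7500
Stratum 2 (Men): n = 629; a·d/n = 25·193/629 = 7.6709; b·c/n = 336·75/629 = 40.0636
OR_MH = (9.8985 + 7.6709) / (35.7500 + 40.0636) = 17.5694 / 75.8136 = 0.23174

0.232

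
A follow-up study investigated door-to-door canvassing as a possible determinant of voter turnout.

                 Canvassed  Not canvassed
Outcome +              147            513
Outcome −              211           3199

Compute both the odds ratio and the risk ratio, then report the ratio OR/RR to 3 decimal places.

1.462

Reading the table with exposure as columns: a = 147 (Canvassed, case), b = 211 (Canvassed, non-case), c = 513 (Not canvassed, case), d = 3199.
OR = (147·3199)/(211·513) = 470253/108243 = 4.34442
Risk in exposed = 147/358 = 0.41061; risk in unexposed = 513/3712 = 0.13820; RR = 2.97115
OR/RR = 4.34442 / 2.97115 = 1.46220
The outcome is not rare, so the OR lies further from 1 than the RR.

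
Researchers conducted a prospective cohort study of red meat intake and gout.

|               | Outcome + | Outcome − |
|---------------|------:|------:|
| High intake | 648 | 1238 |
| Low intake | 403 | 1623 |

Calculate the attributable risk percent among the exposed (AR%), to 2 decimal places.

Cells: a = 648, b = 1238, c = 403, d = 1623.
Risk in exposed = 648/1886 = 0.34358; risk in unexposed = 403/2026 = 0.19891.
RR = 0.34358/0.19891 = 1.72730
AR% = (RR − 1)/RR × 100 = (1.72730 − 1)/1.72730 × 100 = 42.1062%

42.11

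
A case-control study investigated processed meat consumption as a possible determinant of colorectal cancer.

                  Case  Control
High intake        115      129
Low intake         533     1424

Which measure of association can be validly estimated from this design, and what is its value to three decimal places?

Cells: a = 115, b = 129, c = 533, d = 1424.
This is a case-control study: participants were sampled on outcome status, so risks in the source population cannot be estimated directly — relative risk is not valid here. The odds ratio is the appropriate measure.
OR = (a·d)/(b·c) = (115 × 1424) / (129 × 533) = 163760 / 68757 = 2.38172

2.382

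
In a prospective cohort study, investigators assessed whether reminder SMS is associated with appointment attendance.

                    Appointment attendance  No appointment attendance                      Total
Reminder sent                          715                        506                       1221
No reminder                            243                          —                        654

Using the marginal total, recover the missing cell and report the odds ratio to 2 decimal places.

2.39

The missing cell is in the unexposed row: 654 − 243 = 411.
So a = 715, b = 506, c = 243, d = 411.
OR = (a·d)/(b·c) = (715 × 411) / (506 × 243) = 293865 / 122958 = 2.38996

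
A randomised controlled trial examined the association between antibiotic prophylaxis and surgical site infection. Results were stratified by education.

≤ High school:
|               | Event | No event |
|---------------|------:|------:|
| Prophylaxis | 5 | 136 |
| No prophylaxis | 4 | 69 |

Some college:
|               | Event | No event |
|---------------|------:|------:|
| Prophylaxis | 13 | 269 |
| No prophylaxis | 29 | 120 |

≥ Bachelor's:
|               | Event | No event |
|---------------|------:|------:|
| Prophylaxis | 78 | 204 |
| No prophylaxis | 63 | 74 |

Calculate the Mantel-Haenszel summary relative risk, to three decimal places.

RR_MH = Σ(aᵢ·n₀ᵢ/nᵢ) / Σ(cᵢ·n₁ᵢ/nᵢ), with n₁ᵢ = aᵢ+bᵢ (exposed), n₀ᵢ = cᵢ+dᵢ (unexposed), nᵢ = n₁ᵢ+n₀ᵢ.
Stratum 1 (≤ High school): n₁ = 141, n₀ = 73, n = 214; a·n₀/n = 5·73/214 = 1.7056; c·n₁/n = 4·141/214 = 2.6355
Stratum 2 (Some college): n₁ = 282, n₀ = 149, n = 431; a·n₀/n = 13·149/431 = 4.4942; c·n₁/n = 29·282/431 = 18.9745
Stratum 3 (≥ Bachelor's): n₁ = 282, n₀ = 137, n = 419; a·n₀/n = 78·137/419 = 25.5036; c·n₁/n = 63·282/419 = 42.4010
RR_MH = (1.7056 + 4.4942 + 25.5036) / (2.6355 + 18.9745 + 42.4010) = 31.7034 / 64.0109 = 0.49528

0.495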